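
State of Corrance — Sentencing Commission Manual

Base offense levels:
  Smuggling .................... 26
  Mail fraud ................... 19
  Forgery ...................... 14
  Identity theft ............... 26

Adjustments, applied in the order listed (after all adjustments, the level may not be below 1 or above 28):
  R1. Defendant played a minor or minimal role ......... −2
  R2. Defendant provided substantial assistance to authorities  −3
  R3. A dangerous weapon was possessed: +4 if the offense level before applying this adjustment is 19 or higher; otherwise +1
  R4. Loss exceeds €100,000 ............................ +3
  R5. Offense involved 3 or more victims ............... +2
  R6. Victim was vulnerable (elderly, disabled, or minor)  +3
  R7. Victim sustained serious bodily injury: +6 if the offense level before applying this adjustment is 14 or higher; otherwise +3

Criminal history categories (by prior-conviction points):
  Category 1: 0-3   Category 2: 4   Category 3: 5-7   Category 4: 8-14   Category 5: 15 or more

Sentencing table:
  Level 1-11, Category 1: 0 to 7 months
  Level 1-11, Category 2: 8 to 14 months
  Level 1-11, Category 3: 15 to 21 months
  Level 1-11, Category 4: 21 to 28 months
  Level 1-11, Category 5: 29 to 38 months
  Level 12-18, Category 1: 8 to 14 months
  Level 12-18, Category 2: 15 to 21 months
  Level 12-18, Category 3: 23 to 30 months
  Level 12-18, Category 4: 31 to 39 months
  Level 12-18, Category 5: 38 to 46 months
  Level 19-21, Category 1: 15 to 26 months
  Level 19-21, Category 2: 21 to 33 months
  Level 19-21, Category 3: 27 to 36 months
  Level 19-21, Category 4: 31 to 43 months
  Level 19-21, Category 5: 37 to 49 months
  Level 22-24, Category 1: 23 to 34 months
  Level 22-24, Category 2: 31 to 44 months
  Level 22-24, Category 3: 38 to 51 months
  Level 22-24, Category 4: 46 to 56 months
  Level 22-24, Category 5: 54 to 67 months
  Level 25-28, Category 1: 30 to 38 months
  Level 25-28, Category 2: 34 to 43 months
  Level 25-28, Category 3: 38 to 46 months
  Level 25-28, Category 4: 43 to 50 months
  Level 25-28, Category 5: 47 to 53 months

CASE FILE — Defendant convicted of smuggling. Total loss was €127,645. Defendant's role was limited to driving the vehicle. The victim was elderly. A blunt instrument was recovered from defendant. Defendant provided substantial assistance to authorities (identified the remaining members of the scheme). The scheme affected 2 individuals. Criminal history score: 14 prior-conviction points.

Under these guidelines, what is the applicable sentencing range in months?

43-50 months

Base offense level for smuggling: 26.
R1 applies: 26 − 2 = 24.
R2 applies: 24 − 3 = 21.
R3 applies (level before this adjustment is 21 ≥ 19, so +4): 21 + 4 = 25.
R4 applies: 25 + 3 = 28.
R5 does not apply.
R6 applies: 28 + 3 = 31.
Level 31 exceeds the maximum of 28; capped at 28.
Final offense level: 28.
Criminal history: 14 prior points → Category 4 (8-14).
Level 28 falls in the 25-28 band.
Grid: Level 25-28 × Category 4 = 43-50 months.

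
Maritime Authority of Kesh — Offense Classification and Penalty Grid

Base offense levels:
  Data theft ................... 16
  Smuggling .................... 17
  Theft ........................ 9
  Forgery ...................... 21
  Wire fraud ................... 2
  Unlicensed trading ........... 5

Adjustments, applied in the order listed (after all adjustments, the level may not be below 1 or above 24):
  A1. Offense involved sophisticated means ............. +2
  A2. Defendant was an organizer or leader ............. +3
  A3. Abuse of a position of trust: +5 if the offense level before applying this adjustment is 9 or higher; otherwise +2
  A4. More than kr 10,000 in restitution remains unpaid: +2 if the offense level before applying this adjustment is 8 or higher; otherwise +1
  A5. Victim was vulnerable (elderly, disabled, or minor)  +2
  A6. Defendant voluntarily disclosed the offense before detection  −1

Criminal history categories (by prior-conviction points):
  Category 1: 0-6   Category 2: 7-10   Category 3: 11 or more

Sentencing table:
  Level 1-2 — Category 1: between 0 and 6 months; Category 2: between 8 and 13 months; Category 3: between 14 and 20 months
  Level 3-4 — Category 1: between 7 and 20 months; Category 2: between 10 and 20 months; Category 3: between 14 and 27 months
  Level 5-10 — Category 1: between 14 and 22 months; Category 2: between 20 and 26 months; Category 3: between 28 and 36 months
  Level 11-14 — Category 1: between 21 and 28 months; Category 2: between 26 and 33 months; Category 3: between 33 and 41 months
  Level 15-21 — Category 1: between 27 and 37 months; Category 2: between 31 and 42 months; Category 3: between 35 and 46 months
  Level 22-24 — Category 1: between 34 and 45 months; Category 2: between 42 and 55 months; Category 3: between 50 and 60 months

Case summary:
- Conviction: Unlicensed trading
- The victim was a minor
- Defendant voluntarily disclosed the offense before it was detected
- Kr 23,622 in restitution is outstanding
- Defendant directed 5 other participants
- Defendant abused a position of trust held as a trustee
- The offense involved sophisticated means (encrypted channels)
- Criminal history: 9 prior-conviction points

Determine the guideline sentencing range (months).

31-42 months

Base offense level for unlicensed trading: 5.
A1 applies: 5 + 2 = 7.
A2 applies: 7 + 3 = 10.
A3 applies (level before this adjustment is 10 ≥ 9, so +5): 10 + 5 = 15.
A4 applies (level before this adjustment is 15 ≥ 8, so +2): 15 + 2 = 17.
A5 applies: 17 + 2 = 19.
A6 applies: 19 − 1 = 18.
Final offense level: 18.
Criminal history: 9 prior points → Category 2 (7-10).
Level 18 falls in the 15-21 band.
Grid: Level 15-21 × Category 2 = 31-42 months.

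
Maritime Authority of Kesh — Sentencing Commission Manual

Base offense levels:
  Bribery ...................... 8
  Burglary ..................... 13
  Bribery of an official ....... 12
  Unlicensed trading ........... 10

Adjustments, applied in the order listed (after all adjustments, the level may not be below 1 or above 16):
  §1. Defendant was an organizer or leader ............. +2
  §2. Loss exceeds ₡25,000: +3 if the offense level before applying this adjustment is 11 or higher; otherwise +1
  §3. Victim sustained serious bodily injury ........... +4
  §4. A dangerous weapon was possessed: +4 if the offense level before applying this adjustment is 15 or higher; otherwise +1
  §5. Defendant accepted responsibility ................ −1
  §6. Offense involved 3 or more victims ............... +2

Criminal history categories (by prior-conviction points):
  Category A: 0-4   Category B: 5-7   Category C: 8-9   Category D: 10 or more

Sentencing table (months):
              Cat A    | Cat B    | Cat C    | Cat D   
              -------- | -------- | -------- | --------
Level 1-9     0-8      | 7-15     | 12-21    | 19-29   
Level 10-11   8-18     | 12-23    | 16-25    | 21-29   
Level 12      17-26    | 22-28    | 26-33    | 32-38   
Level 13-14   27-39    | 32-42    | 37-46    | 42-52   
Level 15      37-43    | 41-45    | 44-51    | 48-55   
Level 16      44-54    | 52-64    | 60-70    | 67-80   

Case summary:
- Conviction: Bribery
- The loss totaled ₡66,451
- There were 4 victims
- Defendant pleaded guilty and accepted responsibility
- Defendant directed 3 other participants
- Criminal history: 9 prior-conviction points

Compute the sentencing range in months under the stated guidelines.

Base offense level for bribery: 8.
§1 applies: 8 + 2 = 10.
§2 applies (level before this adjustment is 10 < 11, so +1): 10 + 1 = 11.
§3 does not apply.
§4 does not apply.
§5 applies: 11 − 1 = 10.
§6 applies: 10 + 2 = 12.
Final offense level: 12.
Criminal history: 9 prior points → Category C (8-9).
Level 12 falls in the 12 band.
Grid: Level 12 × Category C = 26-33 months.

26-33 months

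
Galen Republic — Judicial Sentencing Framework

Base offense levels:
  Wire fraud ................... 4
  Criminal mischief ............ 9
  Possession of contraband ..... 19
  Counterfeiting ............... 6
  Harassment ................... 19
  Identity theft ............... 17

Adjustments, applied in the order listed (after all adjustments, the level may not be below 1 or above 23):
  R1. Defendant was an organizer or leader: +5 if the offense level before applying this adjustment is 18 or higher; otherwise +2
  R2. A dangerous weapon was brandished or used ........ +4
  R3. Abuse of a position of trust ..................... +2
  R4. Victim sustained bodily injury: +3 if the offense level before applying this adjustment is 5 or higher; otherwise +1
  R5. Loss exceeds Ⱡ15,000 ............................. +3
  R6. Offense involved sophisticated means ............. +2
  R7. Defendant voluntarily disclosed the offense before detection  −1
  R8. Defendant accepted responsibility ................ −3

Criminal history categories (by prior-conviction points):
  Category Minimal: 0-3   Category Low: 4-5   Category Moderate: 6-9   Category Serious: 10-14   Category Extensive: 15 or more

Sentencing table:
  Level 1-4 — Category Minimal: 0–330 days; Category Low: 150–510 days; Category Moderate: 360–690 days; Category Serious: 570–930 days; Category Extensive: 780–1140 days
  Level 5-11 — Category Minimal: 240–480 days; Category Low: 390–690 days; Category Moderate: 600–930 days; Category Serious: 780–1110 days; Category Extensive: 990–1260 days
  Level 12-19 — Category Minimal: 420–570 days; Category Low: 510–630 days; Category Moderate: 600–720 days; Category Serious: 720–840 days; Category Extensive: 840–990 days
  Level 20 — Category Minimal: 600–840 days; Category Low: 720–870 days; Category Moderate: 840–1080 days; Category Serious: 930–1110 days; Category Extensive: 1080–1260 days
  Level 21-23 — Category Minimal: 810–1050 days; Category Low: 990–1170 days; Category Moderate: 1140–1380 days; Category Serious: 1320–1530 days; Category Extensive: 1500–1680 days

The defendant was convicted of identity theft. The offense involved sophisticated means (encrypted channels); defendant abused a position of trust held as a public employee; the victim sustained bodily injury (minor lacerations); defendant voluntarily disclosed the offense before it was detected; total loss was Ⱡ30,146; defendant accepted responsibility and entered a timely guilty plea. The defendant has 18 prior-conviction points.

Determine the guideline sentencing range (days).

Base offense level for identity theft: 17.
R1 does not apply.
R3 applies: 17 + 2 = 19.
R4 applies (level before this adjustment is 19 ≥ 5, so +3): 19 + 3 = 22.
R5 applies: 22 + 3 = 25.
R6 applies: 25 + 2 = 27.
R7 applies: 27 − 1 = 26.
R8 applies: 26 − 3 = 23.
Final offense level: 23.
Criminal history: 18 prior points → Category Extensive (15+).
Level 23 falls in the 21-23 band.
Grid: Level 21-23 × Category Extensive = 1500-1680 days.

1500-1680 days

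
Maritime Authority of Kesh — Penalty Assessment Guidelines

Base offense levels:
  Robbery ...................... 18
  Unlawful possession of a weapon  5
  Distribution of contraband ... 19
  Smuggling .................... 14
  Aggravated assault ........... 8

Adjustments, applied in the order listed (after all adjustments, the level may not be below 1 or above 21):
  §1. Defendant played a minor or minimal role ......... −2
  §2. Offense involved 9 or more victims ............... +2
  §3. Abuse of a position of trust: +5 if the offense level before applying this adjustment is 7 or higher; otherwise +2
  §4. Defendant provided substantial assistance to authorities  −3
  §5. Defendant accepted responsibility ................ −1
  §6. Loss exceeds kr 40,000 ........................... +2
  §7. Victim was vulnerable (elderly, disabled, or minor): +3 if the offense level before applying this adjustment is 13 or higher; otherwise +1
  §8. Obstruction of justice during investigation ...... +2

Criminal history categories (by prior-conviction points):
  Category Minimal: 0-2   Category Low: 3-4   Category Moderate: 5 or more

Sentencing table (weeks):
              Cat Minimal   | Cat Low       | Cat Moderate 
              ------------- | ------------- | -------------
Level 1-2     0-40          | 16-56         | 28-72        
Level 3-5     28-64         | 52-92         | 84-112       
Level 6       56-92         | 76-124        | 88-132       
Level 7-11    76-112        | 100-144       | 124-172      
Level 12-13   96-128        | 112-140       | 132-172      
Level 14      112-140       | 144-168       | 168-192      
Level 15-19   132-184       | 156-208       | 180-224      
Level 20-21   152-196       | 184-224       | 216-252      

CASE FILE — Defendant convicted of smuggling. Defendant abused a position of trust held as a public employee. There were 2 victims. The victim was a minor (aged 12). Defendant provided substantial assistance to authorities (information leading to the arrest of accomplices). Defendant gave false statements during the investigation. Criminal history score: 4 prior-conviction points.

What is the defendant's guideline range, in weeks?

184-224 weeks

Base offense level for smuggling: 14.
§1 does not apply.
§2 does not apply.
§3 applies (level before this adjustment is 14 ≥ 7, so +5): 14 + 5 = 19.
§4 applies: 19 − 3 = 16.
§7 applies (level before this adjustment is 16 ≥ 13, so +3): 16 + 3 = 19.
§8 applies: 19 + 2 = 21.
Final offense level: 21.
Criminal history: 4 prior points → Category Low (3-4).
Level 21 falls in the 20-21 band.
Grid: Level 20-21 × Category Low = 184-224 weeks.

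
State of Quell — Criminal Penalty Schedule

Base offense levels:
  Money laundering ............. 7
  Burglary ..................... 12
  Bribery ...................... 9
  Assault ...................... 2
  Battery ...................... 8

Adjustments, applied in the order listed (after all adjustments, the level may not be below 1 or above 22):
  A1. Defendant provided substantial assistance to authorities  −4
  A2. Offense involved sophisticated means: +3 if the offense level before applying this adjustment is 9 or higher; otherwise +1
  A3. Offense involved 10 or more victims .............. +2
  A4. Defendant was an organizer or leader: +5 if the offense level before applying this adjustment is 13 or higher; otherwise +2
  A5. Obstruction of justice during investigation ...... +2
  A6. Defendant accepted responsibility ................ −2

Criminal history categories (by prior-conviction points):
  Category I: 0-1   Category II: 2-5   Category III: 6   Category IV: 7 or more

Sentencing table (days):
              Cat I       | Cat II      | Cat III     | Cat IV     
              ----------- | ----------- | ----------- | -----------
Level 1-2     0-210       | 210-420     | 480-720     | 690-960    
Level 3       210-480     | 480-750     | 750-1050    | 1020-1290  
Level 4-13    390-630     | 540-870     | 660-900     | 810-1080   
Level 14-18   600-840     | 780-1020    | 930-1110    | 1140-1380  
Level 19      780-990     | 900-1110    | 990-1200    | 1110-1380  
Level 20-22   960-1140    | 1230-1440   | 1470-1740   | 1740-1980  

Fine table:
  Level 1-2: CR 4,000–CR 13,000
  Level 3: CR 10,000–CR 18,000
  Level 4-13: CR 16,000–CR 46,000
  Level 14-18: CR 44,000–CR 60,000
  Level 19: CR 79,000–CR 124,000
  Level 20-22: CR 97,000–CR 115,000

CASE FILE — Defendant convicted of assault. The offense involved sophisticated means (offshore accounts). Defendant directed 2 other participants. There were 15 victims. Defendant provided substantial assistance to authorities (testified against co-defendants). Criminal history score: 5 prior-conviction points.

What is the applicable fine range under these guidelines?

CR 10,000–CR 18,000

Base offense level for assault: 2.
A1 applies: 2 − 4 = -2.
A2 applies (level before this adjustment is -2 < 9, so +1): -2 + 1 = -1.
A3 applies: -1 + 2 = 1.
A4 applies (level before this adjustment is 1 < 13, so +2): 1 + 2 = 3.
A5 does not apply.
Final offense level: 3.
Level 3 falls in the 3 band.
Fine table: Level 3 → CR 10,000–CR 18,000.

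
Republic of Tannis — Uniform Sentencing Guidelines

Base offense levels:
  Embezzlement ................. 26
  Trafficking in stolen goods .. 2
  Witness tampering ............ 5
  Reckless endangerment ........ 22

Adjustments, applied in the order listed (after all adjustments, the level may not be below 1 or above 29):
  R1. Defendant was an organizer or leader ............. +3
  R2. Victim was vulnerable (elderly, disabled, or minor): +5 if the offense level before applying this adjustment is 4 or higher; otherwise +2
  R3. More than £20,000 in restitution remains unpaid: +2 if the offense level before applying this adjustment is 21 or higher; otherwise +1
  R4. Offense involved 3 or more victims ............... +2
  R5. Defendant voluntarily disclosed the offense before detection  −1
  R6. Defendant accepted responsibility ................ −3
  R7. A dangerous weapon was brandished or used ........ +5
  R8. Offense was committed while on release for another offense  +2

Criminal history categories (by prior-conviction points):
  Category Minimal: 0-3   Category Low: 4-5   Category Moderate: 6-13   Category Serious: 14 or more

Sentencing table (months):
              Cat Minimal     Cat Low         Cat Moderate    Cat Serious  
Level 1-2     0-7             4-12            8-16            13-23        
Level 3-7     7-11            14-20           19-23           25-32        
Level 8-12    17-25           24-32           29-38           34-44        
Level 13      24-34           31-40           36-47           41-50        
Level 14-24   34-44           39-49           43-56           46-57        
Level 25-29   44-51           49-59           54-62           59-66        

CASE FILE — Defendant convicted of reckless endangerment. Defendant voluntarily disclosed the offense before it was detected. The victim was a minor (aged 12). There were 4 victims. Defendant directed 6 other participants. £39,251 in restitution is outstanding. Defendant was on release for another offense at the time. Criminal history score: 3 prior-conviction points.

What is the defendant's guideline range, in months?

44-51 months

Base offense level for reckless endangerment: 22.
R1 applies: 22 + 3 = 25.
R2 applies (level before this adjustment is 25 ≥ 4, so +5): 25 + 5 = 30.
R3 applies (level before this adjustment is 30 ≥ 21, so +2): 30 + 2 = 32.
R4 applies: 32 + 2 = 34.
R5 applies: 34 − 1 = 33.
R8 applies: 33 + 2 = 35.
Level 35 exceeds the maximum of 29; capped at 29.
Final offense level: 29.
Criminal history: 3 prior points → Category Minimal (0-3).
Level 29 falls in the 25-29 band.
Grid: Level 25-29 × Category Minimal = 44-51 months.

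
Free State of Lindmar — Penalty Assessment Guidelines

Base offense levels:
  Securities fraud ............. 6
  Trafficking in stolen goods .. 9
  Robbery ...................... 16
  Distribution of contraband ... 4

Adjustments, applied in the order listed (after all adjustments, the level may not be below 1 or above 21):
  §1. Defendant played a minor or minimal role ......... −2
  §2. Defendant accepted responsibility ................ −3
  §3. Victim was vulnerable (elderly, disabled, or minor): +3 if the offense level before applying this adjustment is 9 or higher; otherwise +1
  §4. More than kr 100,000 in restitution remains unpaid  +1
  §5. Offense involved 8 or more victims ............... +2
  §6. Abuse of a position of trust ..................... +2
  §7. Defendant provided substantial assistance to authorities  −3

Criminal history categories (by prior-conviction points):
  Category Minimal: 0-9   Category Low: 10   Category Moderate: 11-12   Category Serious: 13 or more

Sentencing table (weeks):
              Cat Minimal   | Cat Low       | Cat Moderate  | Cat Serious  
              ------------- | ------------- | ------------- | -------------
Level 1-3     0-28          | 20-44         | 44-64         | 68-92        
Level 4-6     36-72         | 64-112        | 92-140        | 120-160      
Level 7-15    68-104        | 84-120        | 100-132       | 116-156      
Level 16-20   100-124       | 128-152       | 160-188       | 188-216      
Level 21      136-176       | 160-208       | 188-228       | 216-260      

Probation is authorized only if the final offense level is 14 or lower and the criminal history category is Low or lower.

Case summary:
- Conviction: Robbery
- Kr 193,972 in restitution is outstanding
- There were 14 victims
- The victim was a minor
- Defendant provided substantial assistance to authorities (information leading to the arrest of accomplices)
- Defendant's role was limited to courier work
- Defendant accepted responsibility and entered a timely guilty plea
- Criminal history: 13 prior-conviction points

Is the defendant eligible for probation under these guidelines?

Base offense level for robbery: 16.
§1 applies: 16 − 2 = 14.
§2 applies: 14 − 3 = 11.
§3 applies (level before this adjustment is 11 ≥ 9, so +3): 11 + 3 = 14.
§4 applies: 14 + 1 = 15.
§5 applies: 15 + 2 = 17.
§6 does not apply.
§7 applies: 17 − 3 = 14.
Final offense level: 14.
Criminal history: 13 prior points → Category Serious (13+).
Level 14 falls in the 7-15 band.
Grid: Level 7-15 × Category Serious = 116-156 weeks.
Probation check: level 14 ≤ 14 and category Serious > Low → not eligible.

No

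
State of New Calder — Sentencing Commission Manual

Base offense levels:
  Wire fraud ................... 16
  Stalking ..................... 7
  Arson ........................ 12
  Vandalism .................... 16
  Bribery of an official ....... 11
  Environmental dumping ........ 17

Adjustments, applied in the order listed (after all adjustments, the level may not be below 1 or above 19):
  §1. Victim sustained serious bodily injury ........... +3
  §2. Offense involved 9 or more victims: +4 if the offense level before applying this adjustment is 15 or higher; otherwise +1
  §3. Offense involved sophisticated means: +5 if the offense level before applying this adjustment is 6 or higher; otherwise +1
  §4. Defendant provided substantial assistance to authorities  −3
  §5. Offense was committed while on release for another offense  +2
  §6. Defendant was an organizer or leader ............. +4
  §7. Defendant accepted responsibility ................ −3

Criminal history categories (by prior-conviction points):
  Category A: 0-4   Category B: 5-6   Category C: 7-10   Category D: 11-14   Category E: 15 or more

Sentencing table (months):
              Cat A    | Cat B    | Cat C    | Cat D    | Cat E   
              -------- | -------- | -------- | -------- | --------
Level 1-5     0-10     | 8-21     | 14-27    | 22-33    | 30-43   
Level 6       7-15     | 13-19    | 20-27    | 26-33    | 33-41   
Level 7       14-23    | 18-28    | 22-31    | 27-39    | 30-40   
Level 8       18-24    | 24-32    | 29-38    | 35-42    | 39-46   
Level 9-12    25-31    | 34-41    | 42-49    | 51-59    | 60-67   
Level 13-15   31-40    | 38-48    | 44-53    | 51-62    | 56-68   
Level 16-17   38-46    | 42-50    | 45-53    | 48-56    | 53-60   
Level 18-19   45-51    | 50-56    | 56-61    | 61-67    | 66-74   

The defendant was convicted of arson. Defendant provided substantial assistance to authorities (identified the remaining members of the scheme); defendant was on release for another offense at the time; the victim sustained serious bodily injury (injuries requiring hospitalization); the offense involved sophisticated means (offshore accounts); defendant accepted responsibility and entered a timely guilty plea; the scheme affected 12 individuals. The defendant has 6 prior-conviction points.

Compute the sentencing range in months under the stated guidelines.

Base offense level for arson: 12.
§1 applies: 12 + 3 = 15.
§2 applies (level before this adjustment is 15 ≥ 15, so +4): 15 + 4 = 19.
§3 applies (level before this adjustment is 19 ≥ 6, so +5): 19 + 5 = 24.
§4 applies: 24 − 3 = 21.
§5 applies: 21 + 2 = 23.
§6 does not apply.
§7 applies: 23 − 3 = 20.
Level 20 exceeds the maximum of 19; capped at 19.
Final offense level: 19.
Criminal history: 6 prior points → Category B (5-6).
Level 19 falls in the 18-19 band.
Grid: Level 18-19 × Category B = 50-56 months.

50-56 months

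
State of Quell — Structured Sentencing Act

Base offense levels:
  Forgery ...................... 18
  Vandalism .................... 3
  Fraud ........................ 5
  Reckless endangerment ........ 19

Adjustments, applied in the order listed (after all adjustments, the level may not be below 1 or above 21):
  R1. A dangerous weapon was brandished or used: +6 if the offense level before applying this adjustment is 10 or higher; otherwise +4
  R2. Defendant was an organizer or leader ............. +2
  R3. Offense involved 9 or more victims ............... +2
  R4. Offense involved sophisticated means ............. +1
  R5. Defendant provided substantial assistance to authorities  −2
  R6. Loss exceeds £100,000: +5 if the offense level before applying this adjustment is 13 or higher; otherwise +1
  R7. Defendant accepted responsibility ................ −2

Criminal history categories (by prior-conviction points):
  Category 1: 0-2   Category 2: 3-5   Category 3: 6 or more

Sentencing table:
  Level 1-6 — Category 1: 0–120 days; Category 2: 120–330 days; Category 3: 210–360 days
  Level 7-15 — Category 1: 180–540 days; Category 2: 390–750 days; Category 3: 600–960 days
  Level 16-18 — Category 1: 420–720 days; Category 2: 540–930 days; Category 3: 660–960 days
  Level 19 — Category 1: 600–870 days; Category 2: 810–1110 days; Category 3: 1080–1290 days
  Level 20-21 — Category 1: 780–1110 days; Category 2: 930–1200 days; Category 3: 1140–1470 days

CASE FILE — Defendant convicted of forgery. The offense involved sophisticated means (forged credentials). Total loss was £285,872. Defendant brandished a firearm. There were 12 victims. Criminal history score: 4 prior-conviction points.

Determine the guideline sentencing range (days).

930-1200 days

Base offense level for forgery: 18.
R1 applies (level before this adjustment is 18 ≥ 10, so +6): 18 + 6 = 24.
R2 does not apply.
R3 applies: 24 + 2 = 26.
R4 applies: 26 + 1 = 27.
R6 applies (level before this adjustment is 27 ≥ 13, so +5): 27 + 5 = 32.
Level 32 exceeds the maximum of 21; capped at 21.
Final offense level: 21.
Criminal history: 4 prior points → Category 2 (3-5).
Level 21 falls in the 20-21 band.
Grid: Level 20-21 × Category 2 = 930-1200 days.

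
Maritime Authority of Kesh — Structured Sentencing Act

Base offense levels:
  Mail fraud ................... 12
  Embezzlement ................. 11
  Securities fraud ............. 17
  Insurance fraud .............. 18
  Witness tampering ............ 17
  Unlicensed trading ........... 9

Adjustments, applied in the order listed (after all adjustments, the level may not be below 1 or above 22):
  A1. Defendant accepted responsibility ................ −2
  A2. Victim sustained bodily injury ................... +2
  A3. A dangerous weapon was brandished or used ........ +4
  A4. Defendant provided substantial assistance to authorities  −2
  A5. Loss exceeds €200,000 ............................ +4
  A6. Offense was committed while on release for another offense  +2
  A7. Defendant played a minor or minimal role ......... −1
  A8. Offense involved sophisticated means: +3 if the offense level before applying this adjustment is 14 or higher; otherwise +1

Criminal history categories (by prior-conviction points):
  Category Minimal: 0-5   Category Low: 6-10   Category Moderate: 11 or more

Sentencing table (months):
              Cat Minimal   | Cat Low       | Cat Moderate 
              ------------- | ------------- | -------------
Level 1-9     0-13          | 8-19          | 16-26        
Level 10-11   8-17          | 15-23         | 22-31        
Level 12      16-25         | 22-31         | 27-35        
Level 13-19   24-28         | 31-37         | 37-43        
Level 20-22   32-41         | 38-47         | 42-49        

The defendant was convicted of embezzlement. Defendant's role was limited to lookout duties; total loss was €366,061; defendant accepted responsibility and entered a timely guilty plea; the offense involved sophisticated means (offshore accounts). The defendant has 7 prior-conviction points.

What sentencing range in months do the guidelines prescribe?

31-37 months

Base offense level for embezzlement: 11.
A1 applies: 11 − 2 = 9.
A2 does not apply.
A3 does not apply.
A4 does not apply.
A5 applies: 9 + 4 = 13.
A7 applies: 13 − 1 = 12.
A8 applies (level before this adjustment is 12 < 14, so +1): 12 + 1 = 13.
Final offense level: 13.
Criminal history: 7 prior points → Category Low (6-10).
Level 13 falls in the 13-19 band.
Grid: Level 13-19 × Category Low = 31-37 months.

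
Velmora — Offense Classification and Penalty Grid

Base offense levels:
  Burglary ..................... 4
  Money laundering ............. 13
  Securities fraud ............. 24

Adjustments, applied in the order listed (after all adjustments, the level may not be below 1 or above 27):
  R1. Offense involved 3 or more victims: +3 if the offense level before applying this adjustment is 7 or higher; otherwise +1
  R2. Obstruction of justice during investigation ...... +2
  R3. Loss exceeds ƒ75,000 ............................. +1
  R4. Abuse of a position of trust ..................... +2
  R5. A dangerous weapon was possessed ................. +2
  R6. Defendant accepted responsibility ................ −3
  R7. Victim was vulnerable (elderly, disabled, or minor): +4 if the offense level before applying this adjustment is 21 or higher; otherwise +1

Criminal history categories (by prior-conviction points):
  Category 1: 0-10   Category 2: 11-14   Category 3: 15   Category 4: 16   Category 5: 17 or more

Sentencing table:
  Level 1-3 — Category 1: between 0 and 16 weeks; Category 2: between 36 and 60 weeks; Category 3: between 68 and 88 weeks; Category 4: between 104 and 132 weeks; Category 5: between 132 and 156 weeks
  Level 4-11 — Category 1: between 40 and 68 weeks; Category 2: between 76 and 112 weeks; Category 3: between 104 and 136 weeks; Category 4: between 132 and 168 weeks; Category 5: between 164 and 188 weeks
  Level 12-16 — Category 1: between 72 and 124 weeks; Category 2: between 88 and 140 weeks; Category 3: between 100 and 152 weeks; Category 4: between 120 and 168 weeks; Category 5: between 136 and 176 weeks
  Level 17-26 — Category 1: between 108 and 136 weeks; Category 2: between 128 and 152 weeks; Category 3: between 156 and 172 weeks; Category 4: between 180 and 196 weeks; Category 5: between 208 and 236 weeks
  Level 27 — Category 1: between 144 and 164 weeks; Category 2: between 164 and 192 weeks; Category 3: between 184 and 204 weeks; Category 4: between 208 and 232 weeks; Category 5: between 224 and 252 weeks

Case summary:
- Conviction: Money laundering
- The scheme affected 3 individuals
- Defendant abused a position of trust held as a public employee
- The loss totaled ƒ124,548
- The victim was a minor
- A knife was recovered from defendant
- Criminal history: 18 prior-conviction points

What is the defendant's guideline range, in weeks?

208-236 weeks

Base offense level for money laundering: 13.
R1 applies (level before this adjustment is 13 ≥ 7, so +3): 13 + 3 = 16.
R2 does not apply.
R3 applies: 16 + 1 = 17.
R4 applies: 17 + 2 = 19.
R5 applies: 19 + 2 = 21.
R6 does not apply.
R7 applies (level before this adjustment is 21 ≥ 21, so +4): 21 + 4 = 25.
Final offense level: 25.
Criminal history: 18 prior points → Category 5 (17+).
Level 25 falls in the 17-26 band.
Grid: Level 17-26 × Category 5 = 208-236 weeks.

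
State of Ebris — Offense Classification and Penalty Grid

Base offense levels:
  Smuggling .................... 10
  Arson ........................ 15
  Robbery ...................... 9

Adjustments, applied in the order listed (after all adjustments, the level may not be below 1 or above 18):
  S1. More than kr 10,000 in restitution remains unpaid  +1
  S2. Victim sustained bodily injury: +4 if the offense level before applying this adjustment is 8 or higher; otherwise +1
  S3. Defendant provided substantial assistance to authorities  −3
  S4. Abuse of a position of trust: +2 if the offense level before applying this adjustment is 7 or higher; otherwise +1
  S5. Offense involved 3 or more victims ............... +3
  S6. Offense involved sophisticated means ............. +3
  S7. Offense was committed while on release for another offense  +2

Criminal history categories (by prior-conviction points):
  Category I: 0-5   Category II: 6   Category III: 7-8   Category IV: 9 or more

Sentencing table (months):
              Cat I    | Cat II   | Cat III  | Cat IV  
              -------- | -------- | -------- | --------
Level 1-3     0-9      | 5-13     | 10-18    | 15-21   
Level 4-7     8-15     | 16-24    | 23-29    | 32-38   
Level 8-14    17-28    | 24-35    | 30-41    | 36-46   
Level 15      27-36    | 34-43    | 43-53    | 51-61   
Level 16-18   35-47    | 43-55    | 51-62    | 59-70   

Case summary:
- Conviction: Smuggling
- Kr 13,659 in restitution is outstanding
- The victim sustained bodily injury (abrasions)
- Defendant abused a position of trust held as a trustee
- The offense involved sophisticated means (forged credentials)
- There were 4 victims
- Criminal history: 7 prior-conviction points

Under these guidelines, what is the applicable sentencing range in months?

51-62 months

Base offense level for smuggling: 10.
S1 applies: 10 + 1 = 11.
S2 applies (level before this adjustment is 11 ≥ 8, so +4): 11 + 4 = 15.
S4 applies (level before this adjustment is 15 ≥ 7, so +2): 15 + 2 = 17.
S5 applies: 17 + 3 = 20.
S6 applies: 20 + 3 = 23.
Level 23 exceeds the maximum of 18; capped at 18.
Final offense level: 18.
Criminal history: 7 prior points → Category III (7-8).
Level 18 falls in the 16-18 band.
Grid: Level 16-18 × Category III = 51-62 months.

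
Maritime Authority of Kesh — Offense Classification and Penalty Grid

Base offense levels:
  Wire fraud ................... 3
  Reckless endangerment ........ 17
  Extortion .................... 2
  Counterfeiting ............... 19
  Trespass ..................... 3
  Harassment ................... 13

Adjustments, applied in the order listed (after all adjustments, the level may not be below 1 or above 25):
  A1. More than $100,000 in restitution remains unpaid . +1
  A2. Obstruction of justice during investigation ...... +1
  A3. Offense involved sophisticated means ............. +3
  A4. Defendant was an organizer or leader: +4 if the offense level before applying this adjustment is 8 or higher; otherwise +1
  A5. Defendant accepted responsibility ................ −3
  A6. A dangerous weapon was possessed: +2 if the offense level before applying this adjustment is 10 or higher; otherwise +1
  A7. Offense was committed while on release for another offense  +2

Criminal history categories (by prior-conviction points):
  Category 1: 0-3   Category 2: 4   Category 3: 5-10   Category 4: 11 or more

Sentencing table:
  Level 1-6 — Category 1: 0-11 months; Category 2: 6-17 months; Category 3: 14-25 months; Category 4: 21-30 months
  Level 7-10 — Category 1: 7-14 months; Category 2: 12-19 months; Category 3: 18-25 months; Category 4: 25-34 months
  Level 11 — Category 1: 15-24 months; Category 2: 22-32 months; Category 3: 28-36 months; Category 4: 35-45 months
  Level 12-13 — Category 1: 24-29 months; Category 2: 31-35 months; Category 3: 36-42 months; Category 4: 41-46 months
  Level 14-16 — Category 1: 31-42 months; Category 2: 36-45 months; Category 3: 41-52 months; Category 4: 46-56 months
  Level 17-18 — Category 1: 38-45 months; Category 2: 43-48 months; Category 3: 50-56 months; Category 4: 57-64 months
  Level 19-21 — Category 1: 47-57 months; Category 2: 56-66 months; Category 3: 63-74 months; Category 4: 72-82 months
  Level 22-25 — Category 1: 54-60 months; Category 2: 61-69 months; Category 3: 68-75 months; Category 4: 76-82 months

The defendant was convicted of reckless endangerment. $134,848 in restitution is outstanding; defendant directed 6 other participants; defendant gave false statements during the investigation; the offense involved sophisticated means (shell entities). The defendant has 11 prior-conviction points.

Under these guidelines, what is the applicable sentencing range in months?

Base offense level for reckless endangerment: 17.
A1 applies: 17 + 1 = 18.
A2 applies: 18 + 1 = 19.
A3 applies: 19 + 3 = 22.
A4 applies (level before this adjustment is 22 ≥ 8, so +4): 22 + 4 = 26.
A6 does not apply.
Level 26 exceeds the maximum of 25; capped at 25.
Final offense level: 25.
Criminal history: 11 prior points → Category 4 (11+).
Level 25 falls in the 22-25 band.
Grid: Level 22-25 × Category 4 = 76-82 months.

76-82 months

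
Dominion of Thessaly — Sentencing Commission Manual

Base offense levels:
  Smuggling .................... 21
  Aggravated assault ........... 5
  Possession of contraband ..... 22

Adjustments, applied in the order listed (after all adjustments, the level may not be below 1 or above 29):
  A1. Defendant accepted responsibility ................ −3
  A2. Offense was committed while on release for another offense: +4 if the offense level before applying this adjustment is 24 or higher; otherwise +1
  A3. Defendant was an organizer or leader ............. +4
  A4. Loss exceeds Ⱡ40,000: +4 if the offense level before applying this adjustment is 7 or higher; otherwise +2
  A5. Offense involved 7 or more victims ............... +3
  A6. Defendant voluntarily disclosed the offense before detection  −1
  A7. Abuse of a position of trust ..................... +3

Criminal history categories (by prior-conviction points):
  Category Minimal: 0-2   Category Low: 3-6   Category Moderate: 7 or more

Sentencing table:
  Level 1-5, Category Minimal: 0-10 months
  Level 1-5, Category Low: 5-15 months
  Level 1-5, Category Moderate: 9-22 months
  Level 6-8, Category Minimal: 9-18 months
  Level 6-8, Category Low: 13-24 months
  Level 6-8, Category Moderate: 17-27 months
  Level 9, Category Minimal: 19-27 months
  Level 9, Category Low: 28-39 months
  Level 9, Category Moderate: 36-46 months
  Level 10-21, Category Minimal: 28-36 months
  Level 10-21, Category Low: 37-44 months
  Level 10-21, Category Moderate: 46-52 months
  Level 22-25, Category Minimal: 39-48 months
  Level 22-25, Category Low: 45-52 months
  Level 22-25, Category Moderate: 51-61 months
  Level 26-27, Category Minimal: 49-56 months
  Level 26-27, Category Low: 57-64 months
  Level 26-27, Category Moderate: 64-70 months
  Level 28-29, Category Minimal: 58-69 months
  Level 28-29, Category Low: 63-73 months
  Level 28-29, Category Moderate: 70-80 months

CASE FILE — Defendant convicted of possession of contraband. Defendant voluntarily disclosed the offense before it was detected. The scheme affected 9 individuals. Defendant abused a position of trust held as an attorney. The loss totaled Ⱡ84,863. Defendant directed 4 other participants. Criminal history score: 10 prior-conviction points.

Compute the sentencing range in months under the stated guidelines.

70-80 months

Base offense level for possession of contraband: 22.
A1 does not apply.
A3 applies: 22 + 4 = 26.
A4 applies (level before this adjustment is 26 ≥ 7, so +4): 26 + 4 = 30.
A5 applies: 30 + 3 = 33.
A6 applies: 33 − 1 = 32.
A7 applies: 32 + 3 = 35.
Level 35 exceeds the maximum of 29; capped at 29.
Final offense level: 29.
Criminal history: 10 prior points → Category Moderate (7+).
Level 29 falls in the 28-29 band.
Grid: Level 28-29 × Category Moderate = 70-80 months.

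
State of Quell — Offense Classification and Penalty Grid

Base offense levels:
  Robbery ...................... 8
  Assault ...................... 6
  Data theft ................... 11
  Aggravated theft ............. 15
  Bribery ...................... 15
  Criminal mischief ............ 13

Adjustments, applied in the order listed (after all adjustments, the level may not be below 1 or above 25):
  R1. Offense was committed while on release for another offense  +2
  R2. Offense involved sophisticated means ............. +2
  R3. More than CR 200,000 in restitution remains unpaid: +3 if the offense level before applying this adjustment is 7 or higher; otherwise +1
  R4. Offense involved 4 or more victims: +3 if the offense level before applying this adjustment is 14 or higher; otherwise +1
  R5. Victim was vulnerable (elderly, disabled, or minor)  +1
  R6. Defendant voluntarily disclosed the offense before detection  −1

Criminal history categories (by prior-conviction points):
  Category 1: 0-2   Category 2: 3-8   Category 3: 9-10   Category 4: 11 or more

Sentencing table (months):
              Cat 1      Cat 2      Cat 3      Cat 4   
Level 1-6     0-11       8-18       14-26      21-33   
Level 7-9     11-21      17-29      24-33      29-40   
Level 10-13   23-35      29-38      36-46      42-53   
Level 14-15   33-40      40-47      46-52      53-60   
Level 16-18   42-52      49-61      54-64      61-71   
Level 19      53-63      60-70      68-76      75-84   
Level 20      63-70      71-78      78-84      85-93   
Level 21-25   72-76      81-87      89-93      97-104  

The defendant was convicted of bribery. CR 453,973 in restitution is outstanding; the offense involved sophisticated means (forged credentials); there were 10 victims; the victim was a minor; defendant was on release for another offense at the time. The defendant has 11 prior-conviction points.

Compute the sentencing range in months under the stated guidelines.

Base offense level for bribery: 15.
R1 applies: 15 + 2 = 17.
R2 applies: 17 + 2 = 19.
R3 applies (level before this adjustment is 19 ≥ 7, so +3): 19 + 3 = 22.
R4 applies (level before this adjustment is 22 ≥ 14, so +3): 22 + 3 = 25.
R5 applies: 25 + 1 = 26.
R6 does not apply.
Level 26 exceeds the maximum of 25; capped at 25.
Final offense level: 25.
Criminal history: 11 prior points → Category 4 (11+).
Level 25 falls in the 21-25 band.
Grid: Level 21-25 × Category 4 = 97-104 months.

97-104 months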